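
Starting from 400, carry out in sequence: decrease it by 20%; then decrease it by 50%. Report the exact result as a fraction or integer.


Start with 400.
Step 1: Decrease by 20%: 400 * 80/100 = 320
Step 2: Decrease by 50%: 320 * 50/100 = 160
Final result = 160

160


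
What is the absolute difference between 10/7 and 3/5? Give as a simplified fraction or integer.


Simplify: 10/7 = 10/7 and 3/5 = 3/5
Find common denominator: LCD = 35
Convert: 50/35 and 21/35
Difference = |50 - 21|/35 = 29/35
Simplified = 29/35

29/35


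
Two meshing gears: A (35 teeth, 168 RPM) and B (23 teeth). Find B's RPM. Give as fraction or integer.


Gear ratio: teeth_A * RPM_A = teeth_B * RPM_B
35 * 168 = 23 * RPM_B
5880 = 23 * RPM_B
RPM_B = 5880 / 23
RPM_B = 5880/23

5880/23


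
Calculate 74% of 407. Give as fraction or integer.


Compute 74% of 407
Convert percentage: 74% = 74/100
Multiply: 407 * 74/100
= 30118/100
= 15059/50

15059/50


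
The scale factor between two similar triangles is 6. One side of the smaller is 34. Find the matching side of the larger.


Similar triangles have proportional sides
Scale factor = 6
Smaller side = 34
Corresponding larger side = 34 * 6
= 204

204


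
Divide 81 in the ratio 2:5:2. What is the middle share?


Ratio = 2:5:2
Total parts = 2 + 5 + 2 = 9
Value per part = 81 / 9 = 9
First share = 2 * 9 = 18
Middle share = 5 * 9 = 45
Third share = 2 * 9 = 18

45


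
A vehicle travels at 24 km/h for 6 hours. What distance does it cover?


Using distance = speed * time
Speed = 24 km/h
Time = 6 hours
Distance = 24 * 6
= 144 km

144


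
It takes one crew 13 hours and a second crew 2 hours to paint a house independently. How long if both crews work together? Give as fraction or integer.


Rate of A = 1/13 job per hour
Rate of B = 1/2 job per hour
Combined rate = 1/13 + 1/2
Find common denominator: (2 + 13)/(13*2) = 15/26
Combined rate = 15/26 job per hour
Time together = 1 / (15/26) = 26/15 hours

26/15


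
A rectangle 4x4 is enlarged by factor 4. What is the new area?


Original dimensions: 4 x 4
Enlargement factor = 4
New width = 4 * 4 = 16
New height = 4 * 4 = 16
New area = 16 * 16 = 256

256


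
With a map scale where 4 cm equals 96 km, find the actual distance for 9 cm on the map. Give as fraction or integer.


Map scale: 4 cm = 96 km
Measured distance on map = 9 cm
Set up proportion: 9 * 96 / 4
= 864 / 4
= 216 km

216


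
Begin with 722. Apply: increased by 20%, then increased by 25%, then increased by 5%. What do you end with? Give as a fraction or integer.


Start: 722
Step 1: increase by 20% => multiply by 120/100
  722 * 120/100 = 4332/5
Step 2: increase by 25% => multiply by 125/100
  4332/5 * 125/100 = 1083
Step 3: increase by 5% => multiply by 105/100
  1083 * 105/100 = 22743/20
Final value = 22743/20

22743/20


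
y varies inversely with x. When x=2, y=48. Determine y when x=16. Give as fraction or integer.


Inverse proportion: y = k/x
Find k: k = 2 * 48 = 96
Compute y at x=16: y = 96/16
y = 6

6


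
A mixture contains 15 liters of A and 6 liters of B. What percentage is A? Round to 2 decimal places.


Volume of A = 15 L
Volume of B = 6 L
Total volume = 15 + 6 = 21 L
Percentage of A = (15/21) * 100
= 71.43%

71.43


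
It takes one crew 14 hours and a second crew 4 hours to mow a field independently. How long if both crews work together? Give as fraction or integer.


Rate of A = 1/14 job per hour
Rate of B = 1/4 job per hour
Combined rate = 1/14 + 1/4
Find common denominator: (4 + 14)/(14*4) = 18/56
Combined rate = 9/28 job per hour
Time together = 1 / (9/28) = 28/9 hours

28/9


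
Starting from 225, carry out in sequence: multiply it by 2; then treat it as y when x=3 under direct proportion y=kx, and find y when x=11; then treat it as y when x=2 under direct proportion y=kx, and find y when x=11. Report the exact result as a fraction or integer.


Start with 225.
Step 1: Multiply by 2: 225 * 2 = 450
Step 2: Direct prop: k = (450)/3; new y = k*11 = 450*11/3 = 1650
Step 3: Direct prop: k = (1650)/2; new y = k*11 = 1650*11/2 = 9075
Final result = 9075

9075


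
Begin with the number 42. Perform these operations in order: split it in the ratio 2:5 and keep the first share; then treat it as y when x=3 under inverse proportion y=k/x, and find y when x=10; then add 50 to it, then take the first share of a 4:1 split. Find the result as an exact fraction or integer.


Start with 42.
Step 1: Split 2:5, first share = 42 * 2/7 = 12
Step 2: Inverse prop: k = (12)*3; new y = k/10 = 12*3/10 = 18/5
Step 3: Add 50: 18/5+50=268/5; split 4:1 first = 268/5*4/5 = 1072/25
Final result = 1072/25

1072/25


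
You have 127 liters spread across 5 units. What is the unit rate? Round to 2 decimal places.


Total liters = 127
Number of units = 5
Unit rate = 127 / 5
= 25.40 liters per unit

25.40


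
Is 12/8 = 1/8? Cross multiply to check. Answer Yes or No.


Cross multiply to check 12/8 = 1/8
Left cross product: 12 * 8 = 96
Right cross product: 8 * 1 = 8
96 != 8
Not equal, so proportions differ => No

No


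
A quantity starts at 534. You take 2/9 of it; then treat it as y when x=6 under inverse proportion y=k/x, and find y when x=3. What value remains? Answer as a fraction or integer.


Start with 534.
Step 1: Take 2/9: 534 * 2/9 = 356/3
Step 2: Inverse prop: k = (356/3)*6; new y = k/3 = 356/3*6/3 = 712/3
Final result = 712/3

712/3


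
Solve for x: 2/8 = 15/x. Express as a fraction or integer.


Setting up: 2/8 = 15/x
Cross multiply: 2 * x = 8 * 15
2x = 120
x = 120/2
x = 60

60


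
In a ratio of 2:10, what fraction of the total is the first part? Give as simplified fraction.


Total parts = 2 + 10 = 12
First part fraction = 2/12
Simplify: 2/12 = 1/6

1/6


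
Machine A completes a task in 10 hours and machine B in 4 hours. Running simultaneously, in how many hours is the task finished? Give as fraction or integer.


Rate of A = 1/10 job per hour
Rate of B = 1/4 job per hour
Combined rate = 1/10 + 1/4
Find common denominator: (4 + 10)/(10*4) = 14/40
Combined rate = 7/20 job per hour
Time together = 1 / (7/20) = 20/7 hours

20/7


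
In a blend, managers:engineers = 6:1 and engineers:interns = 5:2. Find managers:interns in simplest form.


Given a:b = 6:1 and b:c = 5:2
Make b consistent. Multiply first ratio by 5: a:b = 30:5
Multiply second ratio by 1: b:c = 5:2
Now b = 5 in both, so a:b:c = 30:5:2
Therefore a:c = 30:2
Simplify by GCD: a:c = 15:1

15:1


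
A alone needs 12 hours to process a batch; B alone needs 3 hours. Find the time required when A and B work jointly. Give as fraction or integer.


Rate of A = 1/12 job per hour
Rate of B = 1/3 job per hour
Combined rate = 1/12 + 1/3
Find common denominator: (3 + 12)/(12*3) = 15/36
Combined rate = 5/12 job per hour
Time together = 1 / (5/12) = 12/5 hours

12/5


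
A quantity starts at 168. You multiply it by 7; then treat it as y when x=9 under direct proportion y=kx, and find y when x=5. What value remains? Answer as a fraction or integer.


Start with 168.
Step 1: Multiply by 7: 168 * 7 = 1176
Step 2: Direct prop: k = (1176)/9; new y = k*5 = 1176*5/9 = 1960/3
Final result = 1960/3

1960/3


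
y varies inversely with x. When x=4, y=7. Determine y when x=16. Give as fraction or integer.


Inverse proportion: y = k/x
Find k: k = 4 * 7 = 28
Compute y at x=16: y = 28/16
y = 7/4

7/4


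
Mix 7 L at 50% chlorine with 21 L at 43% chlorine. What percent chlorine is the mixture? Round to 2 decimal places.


Solute in mixture 1 = 50% of 7 L = 7*50/100 = 7/2 L
Solute in mixture 2 = 43% of 21 L = 21*43/100 = 903/100 L
Total solute = 7/2 + 903/100 = 1253/100 L
Total volume = 7 + 21 = 28 L
Final concentration = 1253/100/28 * 100 = 44.75%

44.75


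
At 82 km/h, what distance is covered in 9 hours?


Using distance = speed * time
Speed = 82 km/h
Time = 9 hours
Distance = 82 * 9
= 738 km

738


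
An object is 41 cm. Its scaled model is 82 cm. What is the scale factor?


Original length = 41 cm
Scaled length = 82 cm
Scale factor = 82 / 41
= 2

2


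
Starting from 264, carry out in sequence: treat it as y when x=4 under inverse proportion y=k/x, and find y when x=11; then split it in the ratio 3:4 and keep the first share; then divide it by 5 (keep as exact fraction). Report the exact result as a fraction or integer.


Start with 264.
Step 1: Inverse prop: k = (264)*4; new y = k/11 = 264*4/11 = 96
Step 2: Split 3:4, first share = 96 * 3/7 = 288/7
Step 3: Divide by 5: 288/7 / 5 = 288/35
Final result = 288/35

288/35


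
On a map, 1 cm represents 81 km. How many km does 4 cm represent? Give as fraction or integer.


Map scale: 1 cm = 81 km
Measured distance on map = 4 cm
Set up proportion: 4 * 81 / 1
= 324 / 1
= 324 km

324


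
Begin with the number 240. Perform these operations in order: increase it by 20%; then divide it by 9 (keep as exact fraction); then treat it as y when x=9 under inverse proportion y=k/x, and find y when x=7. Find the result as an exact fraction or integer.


Start with 240.
Step 1: Increase by 20%: 240 * 120/100 = 288
Step 2: Divide by 9: 288 / 9 = 32
Step 3: Inverse prop: k = (32)*9; new y = k/7 = 32*9/7 = 288/7
Final result = 288/7

288/7


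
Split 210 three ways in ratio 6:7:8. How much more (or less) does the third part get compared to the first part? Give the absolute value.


Total parts = 6 + 7 + 8 = 21
Value per part = 210 / 21 = 10
Shares: 6*10=60, 7*10=70, 8*10=80
Third share = 80, first share = 60
Difference = |80 - 60| = 20

20


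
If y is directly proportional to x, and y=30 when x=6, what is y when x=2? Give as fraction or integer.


Direct proportion: y = kx
Find k: k = 30/6 = 5
Compute y at x=2: y = 5 * 2
y = 10

10


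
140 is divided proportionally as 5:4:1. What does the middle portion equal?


Ratio = 5:4:1
Total parts = 5 + 4 + 1 = 10
Value per part = 140 / 10 = 14
First share = 5 * 14 = 70
Middle share = 4 * 14 = 56
Third share = 1 * 14 = 14

56


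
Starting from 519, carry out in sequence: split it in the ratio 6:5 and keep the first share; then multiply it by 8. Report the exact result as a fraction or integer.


Start with 519.
Step 1: Split 6:5, first share = 519 * 6/11 = 3114/11
Step 2: Multiply by 8: 3114/11 * 8 = 24912/11
Final result = 24912/11

24912/11


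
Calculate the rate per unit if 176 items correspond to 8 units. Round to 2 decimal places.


Total items = 176
Number of units = 8
Unit rate = 176 / 8
= 22 items per unit

22


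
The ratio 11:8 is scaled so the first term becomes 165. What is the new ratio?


Original ratio: 11:8
First term target: 165
Scale factor = 165 / 11 = 15
Multiply second term: 8 * 15 = 120
Equivalent ratio = 165:120

165:120


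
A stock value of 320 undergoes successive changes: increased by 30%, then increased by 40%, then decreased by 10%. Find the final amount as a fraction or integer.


Start: 320
Step 1: increase by 30% => multiply by 130/100
  320 * 130/100 = 416
Step 2: increase by 40% => multiply by 140/100
  416 * 140/100 = 2912/5
Step 3: decrease by 10% => multiply by 90/100
  2912/5 * 90/100 = 13104/25
Final value = 13104/25

13104/25


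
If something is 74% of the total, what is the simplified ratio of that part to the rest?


Part = 74%, Remainder = 26%
Ratio = 74:26
GCD(74, 26) = 2
Simplify: 37:13 = 37:13

37:13


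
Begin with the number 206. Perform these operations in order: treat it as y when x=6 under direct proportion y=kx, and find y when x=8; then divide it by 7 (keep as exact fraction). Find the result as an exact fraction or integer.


Start with 206.
Step 1: Direct prop: k = (206)/6; new y = k*8 = 206*8/6 = 824/3
Step 2: Divide by 7: 824/3 / 7 = 824/21
Final result = 824/21

824/21


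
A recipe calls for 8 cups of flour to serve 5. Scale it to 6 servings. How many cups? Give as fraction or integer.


Original: 8 cups for 5 servings
Target servings = 6
Scaling factor = 6/5
New amount = 8 * 6/5
= 48/5
= 48/5 cups

48/5


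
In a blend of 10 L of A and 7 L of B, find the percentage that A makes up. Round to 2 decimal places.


Volume of A = 10 L
Volume of B = 7 L
Total volume = 10 + 7 = 17 L
Percentage of A = (10/17) * 100
= 58.82%

58.82


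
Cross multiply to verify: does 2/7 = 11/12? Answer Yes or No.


Cross multiply to check 2/7 = 11/12
Left cross product: 2 * 12 = 24
Right cross product: 7 * 11 = 77
24 != 77
Not equal, so proportions differ => No

No


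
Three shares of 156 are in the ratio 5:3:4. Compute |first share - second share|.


Total parts = 5 + 3 + 4 = 12
Value per part = 156 / 12 = 13
Shares: 5*13=65, 3*13=39, 4*13=52
First share = 65, second share = 39
Difference = |65 - 39| = 26

26


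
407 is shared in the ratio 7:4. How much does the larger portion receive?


Total parts = 7 + 4 = 11
Value per part = 407 / 11 = 37
First share = 7 * 37 = 259
Second share = 4 * 37 = 148
Larger share = 259

259


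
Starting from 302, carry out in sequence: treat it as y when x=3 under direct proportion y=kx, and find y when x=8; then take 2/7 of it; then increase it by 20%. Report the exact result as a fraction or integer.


Start with 302.
Step 1: Direct prop: k = (302)/3; new y = k*8 = 302*8/3 = 2416/3
Step 2: Take 2/7: 2416/3 * 2/7 = 4832/21
Step 3: Increase by 20%: 4832/21 * 120/100 = 9664/35
Final result = 9664/35

9664/35


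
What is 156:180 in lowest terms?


Find GCD(156, 180)
GCD = 12
Divide both by 12: 156/12 = 13, 180/12 = 15
Simplified ratio = 13:15

13:15


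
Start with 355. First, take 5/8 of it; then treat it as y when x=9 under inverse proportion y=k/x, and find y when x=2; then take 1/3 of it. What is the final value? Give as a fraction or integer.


Start with 355.
Step 1: Take 5/8: 355 * 5/8 = 1775/8
Step 2: Inverse prop: k = (1775/8)*9; new y = k/2 = 1775/8*9/2 = 15975/16
Step 3: Take 1/3: 15975/16 * 1/3 = 5325/16
Final result = 5325/16

5325/16


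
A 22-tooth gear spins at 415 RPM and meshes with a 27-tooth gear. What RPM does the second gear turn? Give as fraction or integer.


Gear ratio: teeth_A * RPM_A = teeth_B * RPM_B
22 * 415 = 27 * RPM_B
9130 = 27 * RPM_B
RPM_B = 9130 / 27
RPM_B = 9130/27

9130/27


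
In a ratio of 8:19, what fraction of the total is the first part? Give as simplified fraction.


Total parts = 8 + 19 = 27
First part fraction = 8/27
Simplify: 8/27 = 8/27

8/27


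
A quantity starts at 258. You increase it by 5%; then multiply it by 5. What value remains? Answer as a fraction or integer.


Start with 258.
Step 1: Increase by 5%: 258 * 105/100 = 2709/10
Step 2: Multiply by 5: 2709/10 * 5 = 2709/2
Final result = 2709/2

2709/2


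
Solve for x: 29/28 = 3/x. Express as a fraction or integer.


Setting up: 29/28 = 3/x
Cross multiply: 29 * x = 28 * 3
29x = 84
x = 84/29
x = 84/29

84/29


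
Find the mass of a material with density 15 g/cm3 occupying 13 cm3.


Using mass = density * volume
Density = 15 g/cm3
Volume = 13 cm3
Mass = 15 * 13
= 195 g

195


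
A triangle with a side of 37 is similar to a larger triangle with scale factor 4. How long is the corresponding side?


Similar triangles have proportional sides
Scale factor = 4
Smaller side = 37
Corresponding larger side = 37 * 4
= 148

148


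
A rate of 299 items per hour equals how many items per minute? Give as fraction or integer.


Converting from per hour to per minute
Rate = 299 items per hour
Divide by 60: 299/60
= 299/60 items per minute

299/60


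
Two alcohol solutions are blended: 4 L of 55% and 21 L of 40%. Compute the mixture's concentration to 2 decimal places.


Solute in mixture 1 = 55% of 4 L = 4*55/100 = 11/5 L
Solute in mixture 2 = 40% of 21 L = 21*40/100 = 42/5 L
Total solute = 11/5 + 42/5 = 53/5 L
Total volume = 4 + 21 = 25 L
Final concentration = 53/5/25 * 100 = 42.40%

42.40


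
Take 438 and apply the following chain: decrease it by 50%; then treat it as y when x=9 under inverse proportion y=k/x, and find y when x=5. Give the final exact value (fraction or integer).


Start with 438.
Step 1: Decrease by 50%: 438 * 50/100 = 219
Step 2: Inverse prop: k = (219)*9; new y = k/5 = 219*9/5 = 1971/5
Final result = 1971/5

1971/5


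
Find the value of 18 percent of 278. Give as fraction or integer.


Compute 18% of 278
Convert percentage: 18% = 18/100
Multiply: 278 * 18/100
= 5004/100
= 1251/25

1251/25


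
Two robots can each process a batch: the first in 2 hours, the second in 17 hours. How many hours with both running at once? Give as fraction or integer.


Rate of A = 1/2 job per hour
Rate of B = 1/17 job per hour
Combined rate = 1/2 + 1/17
Find common denominator: (17 + 2)/(2*17) = 19/34
Combined rate = 19/34 job per hour
Time together = 1 / (19/34) = 34/19 hours

34/19


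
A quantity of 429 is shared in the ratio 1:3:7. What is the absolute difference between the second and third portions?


Total parts = 1 + 3 + 7 = 11
Value per part = 429 / 11 = 39
Shares: 1*39=39, 3*39=117, 7*39=273
Second share = 117, third share = 273
Difference = |117 - 273| = 156

156


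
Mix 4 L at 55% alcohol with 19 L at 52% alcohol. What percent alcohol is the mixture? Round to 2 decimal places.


Solute in mixture 1 = 55% of 4 L = 4*55/100 = 11/5 L
Solute in mixture 2 = 52% of 19 L = 19*52/100 = 247/25 L
Total solute = 11/5 + 247/25 = 302/25 L
Total volume = 4 + 19 = 23 L
Final concentration = 302/25/23 * 100 = 52.52%

52.52


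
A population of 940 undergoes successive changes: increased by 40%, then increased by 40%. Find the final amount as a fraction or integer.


Start: 940
Step 1: increase by 40% => multiply by 140/100
  940 * 140/100 = 1316
Step 2: increase by 40% => multiply by 140/100
  1316 * 140/100 = 9212/5
Final value = 9212/5

9212/5


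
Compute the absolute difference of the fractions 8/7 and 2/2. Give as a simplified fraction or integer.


Simplify: 8/7 = 8/7 and 2/2 = 1
Find common denominator: LCD = 7
Convert: 8/7 and 7/7
Difference = |8 - 7|/7 = 1/7
Simplified = 1/7

1/7


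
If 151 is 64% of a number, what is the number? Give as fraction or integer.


Given: 151 is 64% of the whole
Set up: 151 = 64/100 * whole
whole = 151 * 100 / 64
whole = 15100 / 64
whole = 3775/16

3775/16


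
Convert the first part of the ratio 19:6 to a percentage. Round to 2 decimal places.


Total parts = 19 + 6 = 25
First part fraction = 19/25
Percentage = (19/25) * 100
= 0.76 * 100
= 76.00%

76.00


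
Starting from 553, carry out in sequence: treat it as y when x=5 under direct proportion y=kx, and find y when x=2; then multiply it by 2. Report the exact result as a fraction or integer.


Start with 553.
Step 1: Direct prop: k = (553)/5; new y = k*2 = 553*2/5 = 1106/5
Step 2: Multiply by 2: 1106/5 * 2 = 2212/5
Final result = 2212/5

2212/5


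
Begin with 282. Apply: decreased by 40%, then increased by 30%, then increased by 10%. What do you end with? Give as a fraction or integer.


Start: 282
Step 1: decrease by 40% => multiply by 60/100
  282 * 60/100 = 846/5
Step 2: increase by 30% => multiply by 130/100
  846/5 * 130/100 = 5499/25
Step 3: increase by 10% => multiply by 110/100
  5499/25 * 110/100 = 60489/250
Final value = 60489/250

60489/250


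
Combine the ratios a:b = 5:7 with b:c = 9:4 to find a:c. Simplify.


Given a:b = 5:7 and b:c = 9:4
Make b consistent. Multiply first ratio by 9: a:b = 45:63
Multiply second ratio by 7: b:c = 63:28
Now b = 63 in both, so a:b:c = 45:63:28
Therefore a:c = 45:28
Simplify by GCD: a:c = 45:28

45:28


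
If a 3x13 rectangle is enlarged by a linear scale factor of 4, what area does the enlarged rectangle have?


Original dimensions: 3 x 13
Enlargement factor = 4
New width = 3 * 4 = 12
New height = 13 * 4 = 52
New area = 12 * 52 = 624

624


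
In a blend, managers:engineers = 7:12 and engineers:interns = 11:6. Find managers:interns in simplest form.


Given a:b = 7:12 and b:c = 11:6
Make b consistent. Multiply first ratio by 11: a:b = 77:132
Multiply second ratio by 12: b:c = 132:72
Now b = 132 in both, so a:b:c = 77:132:72
Therefore a:c = 77:72
Simplify by GCD: a:c = 77:72

77:72


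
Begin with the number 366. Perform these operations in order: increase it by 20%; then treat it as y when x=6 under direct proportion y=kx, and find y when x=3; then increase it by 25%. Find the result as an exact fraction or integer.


Start with 366.
Step 1: Increase by 20%: 366 * 120/100 = 2196/5
Step 2: Direct prop: k = (2196/5)/6; new y = k*3 = 2196/5*3/6 = 1098/5
Step 3: Increase by 25%: 1098/5 * 125/100 = 549/2
Final result = 549/2

549/2


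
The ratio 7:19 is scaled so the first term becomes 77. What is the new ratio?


Original ratio: 7:19
First term target: 77
Scale factor = 77 / 7 = 11
Multiply second term: 19 * 11 = 209
Equivalent ratio = 77:209

77:209


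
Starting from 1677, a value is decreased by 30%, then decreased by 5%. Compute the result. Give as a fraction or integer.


Start: 1677
Step 1: decrease by 30% => multiply by 70/100
  1677 * 70/100 = 11739/10
Step 2: decrease by 5% => multiply by 95/100
  11739/10 * 95/100 = 223041/200
Final value = 223041/200

223041/200


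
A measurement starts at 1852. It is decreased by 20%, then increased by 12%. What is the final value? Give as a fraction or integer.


Start: 1852
Step 1: decrease by 20% => multiply by 80/100
  1852 * 80/100 = 7408/5
Step 2: increase by 12% => multiply by 112/100
  7408/5 * 112/100 = 207424/125
Final value = 207424/125

207424/125


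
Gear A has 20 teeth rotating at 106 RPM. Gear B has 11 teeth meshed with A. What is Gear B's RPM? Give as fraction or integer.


Gear ratio: teeth_A * RPM_A = teeth_B * RPM_B
20 * 106 = 11 * RPM_B
2120 = 11 * RPM_B
RPM_B = 2120 / 11
RPM_B = 2120/11

2120/11


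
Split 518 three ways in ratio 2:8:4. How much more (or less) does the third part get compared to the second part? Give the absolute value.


Total parts = 2 + 8 + 4 = 14
Value per part = 518 / 14 = 37
Shares: 2*37=74, 8*37=296, 4*37=148
Third share = 148, second share = 296
Difference = |148 - 296| = 148

148


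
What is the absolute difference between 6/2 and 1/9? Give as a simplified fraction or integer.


Simplify: 6/2 = 3 and 1/9 = 1/9
Find common denominator: LCD = 9
Convert: 27/9 and 1/9
Difference = |27 - 1|/9 = 26/9
Simplified = 26/9

26/9


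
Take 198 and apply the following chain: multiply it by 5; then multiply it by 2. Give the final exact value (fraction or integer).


Start with 198.
Step 1: Multiply by 5: 198 * 5 = 990
Step 2: Multiply by 2: 990 * 2 = 1980
Final result = 1980

1980


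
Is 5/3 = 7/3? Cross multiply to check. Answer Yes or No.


Cross multiply to check 5/3 = 7/3
Left cross product: 5 * 3 = 15
Right cross product: 3 * 7 = 21
15 != 21
Not equal, so proportions differ => No

No


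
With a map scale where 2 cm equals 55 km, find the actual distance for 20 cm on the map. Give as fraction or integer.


Map scale: 2 cm = 55 km
Measured distance on map = 20 cm
Set up proportion: 20 * 55 / 2
= 1100 / 2
= 550 km

550


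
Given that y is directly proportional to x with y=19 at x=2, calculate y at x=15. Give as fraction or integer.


Direct proportion: y = kx
Find k: k = 19/2 = 19/2
Compute y at x=15: y = 19/2 * 15
y = 285/2

285/2


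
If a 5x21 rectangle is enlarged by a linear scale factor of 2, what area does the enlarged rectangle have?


Original dimensions: 5 x 21
Enlargement factor = 2
New width = 5 * 2 = 10
New height = 21 * 2 = 42
New area = 10 * 42 = 420

420


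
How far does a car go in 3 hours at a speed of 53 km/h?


Using distance = speed * time
Speed = 53 km/h
Time = 3 hours
Distance = 53 * 3
= 159 km

159


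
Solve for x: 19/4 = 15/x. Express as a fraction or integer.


Setting up: 19/4 = 15/x
Cross multiply: 19 * x = 4 * 15
19x = 60
x = 60/19
x = 60/19

60/19


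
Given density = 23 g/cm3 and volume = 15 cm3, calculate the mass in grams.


Using mass = density * volume
Density = 23 g/cm3
Volume = 15 cm3
Mass = 23 * 15
= 345 g

345


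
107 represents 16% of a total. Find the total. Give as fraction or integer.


Given: 107 is 16% of the whole
Set up: 107 = 16/100 * whole
whole = 107 * 100 / 16
whole = 10700 / 16
whole = 2675/4

2675/4


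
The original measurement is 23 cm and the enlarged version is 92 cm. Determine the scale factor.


Original length = 23 cm
Scaled length = 92 cm
Scale factor = 92 / 23
= 4

4


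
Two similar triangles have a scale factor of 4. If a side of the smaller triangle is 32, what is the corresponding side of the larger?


Similar triangles have proportional sides
Scale factor = 4
Smaller side = 32
Corresponding larger side = 32 * 4
= 128

128


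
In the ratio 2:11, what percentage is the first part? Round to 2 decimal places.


Total parts = 2 + 11 = 13
First part fraction = 2/13
Percentage = (2/13) * 100
= 0.153846 * 100
= 15.38%

15.38


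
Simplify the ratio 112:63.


Find GCD(112, 63)
GCD = 7
Divide both by 7: 112/7 = 16, 63/7 = 9
Simplified ratio = 16:9

16:9


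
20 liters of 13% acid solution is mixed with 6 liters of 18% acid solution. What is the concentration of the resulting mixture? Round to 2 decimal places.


Solute in mixture 1 = 13% of 20 L = 20*13/100 = 13/5 L
Solute in mixture 2 = 18% of 6 L = 6*18/100 = 27/25 L
Total solute = 13/5 + 27/25 = 92/25 L
Total volume = 20 + 6 = 26 L
Final concentration = 92/25/26 * 100 = 14.15%

14.15


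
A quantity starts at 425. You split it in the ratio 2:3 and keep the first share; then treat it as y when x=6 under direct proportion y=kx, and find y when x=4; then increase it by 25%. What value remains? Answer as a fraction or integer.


Start with 425.
Step 1: Split 2:3, first share = 425 * 2/5 = 170
Step 2: Direct prop: k = (170)/6; new y = k*4 = 170*4/6 = 340/3
Step 3: Increase by 25%: 340/3 * 125/100 = 425/3
Final result = 425/3

425/3


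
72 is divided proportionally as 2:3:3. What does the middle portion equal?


Ratio = 2:3:3
Total parts = 2 + 3 + 3 = 8
Value per part = 72 / 8 = 9
First share = 2 * 9 = 18
Middle share = 3 * 9 = 27
Third share = 3 * 9 = 27

27


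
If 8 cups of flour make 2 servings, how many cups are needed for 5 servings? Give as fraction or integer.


Original: 8 cups for 2 servings
Target servings = 5
Scaling factor = 5/2
New amount = 8 * 5/2
= 40/2
= 20 cups

20


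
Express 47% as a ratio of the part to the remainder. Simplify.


Part = 47%, Remainder = 53%
Ratio = 47:53
GCD(47, 53) = 1
Simplify: 47:53 = 47:53

47:53


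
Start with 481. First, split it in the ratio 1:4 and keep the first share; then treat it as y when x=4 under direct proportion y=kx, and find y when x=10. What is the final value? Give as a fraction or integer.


Start with 481.
Step 1: Split 1:4, first share = 481 * 1/5 = 481/5
Step 2: Direct prop: k = (481/5)/4; new y = k*10 = 481/5*10/4 = 481/2
Final result = 481/2

481/2


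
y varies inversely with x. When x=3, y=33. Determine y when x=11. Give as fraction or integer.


Inverse proportion: y = k/x
Find k: k = 3 * 33 = 99
Compute y at x=11: y = 99/11
y = 9

9


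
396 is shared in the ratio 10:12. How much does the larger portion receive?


Total parts = 10 + 12 = 22
Value per part = 396 / 22 = 18
First share = 10 * 18 = 180
Second share = 12 * 18 = 216
Larger share = 216

216


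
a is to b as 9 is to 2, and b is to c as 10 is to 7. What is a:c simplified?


Given a:b = 9:2 and b:c = 10:7
Make b consistent. Multiply first ratio by 10: a:b = 90:20
Multiply second ratio by 2: b:c = 20:14
Now b = 20 in both, so a:b:c = 90:20:14
Therefore a:c = 90:14
Simplify by GCD: a:c = 45:7

45:7


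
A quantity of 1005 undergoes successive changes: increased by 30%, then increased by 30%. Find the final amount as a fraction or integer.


Start: 1005
Step 1: increase by 30% => multiply by 130/100
  1005 * 130/100 = 2613/2
Step 2: increase by 30% => multiply by 130/100
  2613/2 * 130/100 = 33969/20
Final value = 33969/20

33969/20


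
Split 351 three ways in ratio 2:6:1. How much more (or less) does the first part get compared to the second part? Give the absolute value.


Total parts = 2 + 6 + 1 = 9
Value per part = 351 / 9 = 39
Shares: 2*39=78, 6*39=234, 1*39=39
First share = 78, second share = 234
Difference = |78 - 234| = 156

156


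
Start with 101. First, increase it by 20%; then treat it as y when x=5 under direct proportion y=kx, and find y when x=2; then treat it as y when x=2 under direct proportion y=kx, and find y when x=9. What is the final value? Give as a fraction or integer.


Start with 101.
Step 1: Increase by 20%: 101 * 120/100 = 606/5
Step 2: Direct prop: k = (606/5)/5; new y = k*2 = 606/5*2/5 = 1212/25
Step 3: Direct prop: k = (1212/25)/2; new y = k*9 = 1212/25*9/2 = 5454/25
Final result = 5454/25

5454/25


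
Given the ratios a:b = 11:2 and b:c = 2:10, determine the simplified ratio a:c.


Given a:b = 11:2 and b:c = 2:10
Make b consistent. Multiply first ratio by 2: a:b = 22:4
Multiply second ratio by 2: b:c = 4:20
Now b = 4 in both, so a:b:c = 22:4:20
Therefore a:c = 22:20
Simplify by GCD: a:c = 11:10

11:10


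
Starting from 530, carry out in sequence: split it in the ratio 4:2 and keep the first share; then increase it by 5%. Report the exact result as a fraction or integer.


Start with 530.
Step 1: Split 4:2, first share = 530 * 4/6 = 1060/3
Step 2: Increase by 5%: 1060/3 * 105/100 = 371
Final result = 371

371


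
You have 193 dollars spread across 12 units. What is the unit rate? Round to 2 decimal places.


Total dollars = 193
Number of units = 12
Unit rate = 193 / 12
= 16.08 dollars per unit

16.08


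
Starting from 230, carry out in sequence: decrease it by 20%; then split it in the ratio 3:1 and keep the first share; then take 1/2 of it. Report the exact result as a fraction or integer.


Start with 230.
Step 1: Decrease by 20%: 230 * 80/100 = 184
Step 2: Split 3:1, first share = 184 * 3/4 = 138
Step 3: Take 1/2: 138 * 1/2 = 69
Final result = 69

69


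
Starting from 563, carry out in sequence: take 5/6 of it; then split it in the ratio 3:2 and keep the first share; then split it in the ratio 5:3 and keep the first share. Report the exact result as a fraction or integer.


Start with 563.
Step 1: Take 5/6: 563 * 5/6 = 2815/6
Step 2: Split 3:2, first share = 2815/6 * 3/5 = 563/2
Step 3: Split 5:3, first share = 563/2 * 5/8 = 2815/16
Final result = 2815/16

2815/16


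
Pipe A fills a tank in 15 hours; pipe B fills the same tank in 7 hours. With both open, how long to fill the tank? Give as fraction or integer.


Rate of A = 1/15 job per hour
Rate of B = 1/7 job per hour
Combined rate = 1/15 + 1/7
Find common denominator: (7 + 15)/(15*7) = 22/105
Combined rate = 22/105 job per hour
Time together = 1 / (22/105) = 105/22 hours

105/22


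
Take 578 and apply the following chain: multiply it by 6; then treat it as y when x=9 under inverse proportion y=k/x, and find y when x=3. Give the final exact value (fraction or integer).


Start with 578.
Step 1: Multiply by 6: 578 * 6 = 3468
Step 2: Inverse prop: k = (3468)*9; new y = k/3 = 3468*9/3 = 10404
Final result = 10404

10404


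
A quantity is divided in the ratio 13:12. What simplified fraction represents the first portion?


Total parts = 13 + 12 = 25
First part fraction = 13/25
Simplify: 13/25 = 13/25

13/25


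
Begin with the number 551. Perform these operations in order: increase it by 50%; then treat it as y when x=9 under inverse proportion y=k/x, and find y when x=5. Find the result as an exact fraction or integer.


Start with 551.
Step 1: Increase by 50%: 551 * 150/100 = 1653/2
Step 2: Inverse prop: k = (1653/2)*9; new y = k/5 = 1653/2*9/5 = 14877/10
Final result = 14877/10

14877/10


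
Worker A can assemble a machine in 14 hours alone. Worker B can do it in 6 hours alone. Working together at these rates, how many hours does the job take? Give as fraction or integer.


Rate of A = 1/14 job per hour
Rate of B = 1/6 job per hour
Combined rate = 1/14 + 1/6
Find common denominator: (6 + 14)/(14*6) = 20/84
Combined rate = 5/21 job per hour
Time together = 1 / (5/21) = 21/5 hours

21/5


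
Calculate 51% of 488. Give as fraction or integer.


Compute 51% of 488
Convert percentage: 51% = 51/100
Multiply: 488 * 51/100
= 24888/100
= 6222/25

6222/25


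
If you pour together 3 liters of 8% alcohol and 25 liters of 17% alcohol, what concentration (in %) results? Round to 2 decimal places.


Solute in mixture 1 = 8% of 3 L = 3*8/100 = 6/25 L
Solute in mixture 2 = 17% of 25 L = 25*17/100 = 17/4 L
Total solute = 6/25 + 17/4 = 449/100 L
Total volume = 3 + 25 = 28 L
Final concentration = 449/100/28 * 100 = 16.04%

16.04


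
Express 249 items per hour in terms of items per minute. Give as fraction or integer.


Converting from per hour to per minute
Rate = 249 items per hour
Divide by 60: 249/60
= 83/20 items per minute

83/20


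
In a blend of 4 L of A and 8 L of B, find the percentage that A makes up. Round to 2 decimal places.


Volume of A = 4 L
Volume of B = 8 L
Total volume = 4 + 8 = 12 L
Percentage of A = (4/12) * 100
= 33.33%

33.33


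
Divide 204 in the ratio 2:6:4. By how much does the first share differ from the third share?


Total parts = 2 + 6 + 4 = 12
Value per part = 204 / 12 = 17
Shares: 2*17=34, 6*17=102, 4*17=68
First share = 34, third share = 68
Difference = |34 - 68| = 34

34


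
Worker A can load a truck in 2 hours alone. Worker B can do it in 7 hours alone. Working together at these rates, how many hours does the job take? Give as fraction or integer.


Rate of A = 1/2 job per hour
Rate of B = 1/7 job per hour
Combined rate = 1/2 + 1/7
Find common denominator: (7 + 2)/(2*7) = 9/14
Combined rate = 9/14 job per hour
Time together = 1 / (9/14) = 14/9 hours

14/9


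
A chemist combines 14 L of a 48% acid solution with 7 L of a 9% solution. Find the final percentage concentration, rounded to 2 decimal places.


Solute in mixture 1 = 48% of 14 L = 14*48/100 = 168/25 L
Solute in mixture 2 = 9% of 7 L = 7*9/100 = 63/100 L
Total solute = 168/25 + 63/100 = 147/20 L
Total volume = 14 + 7 = 21 L
Final concentration = 147/20/21 * 100 = 35.00%

35.00


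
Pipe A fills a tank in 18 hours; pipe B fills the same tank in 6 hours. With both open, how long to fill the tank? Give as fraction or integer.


Rate of A = 1/18 job per hour
Rate of B = 1/6 job per hour
Combined rate = 1/18 + 1/6
Find common denominator: (6 + 18)/(18*6) = 24/108
Combined rate = 2/9 job per hour
Time together = 1 / (2/9) = 9/2 hours

9/2


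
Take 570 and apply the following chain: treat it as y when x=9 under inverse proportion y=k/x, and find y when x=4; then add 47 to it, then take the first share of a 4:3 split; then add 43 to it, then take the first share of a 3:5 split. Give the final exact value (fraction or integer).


Start with 570.
Step 1: Inverse prop: k = (570)*9; new y = k/4 = 570*9/4 = 2565/2
Step 2: Add 47: 2565/2+47=2659/2; split 4:3 first = 2659/2*4/7 = 5318/7
Step 3: Add 43: 5318/7+43=5619/7; split 3:5 first = 5619/7*3/8 = 16857/56
Final result = 16857/56

16857/56


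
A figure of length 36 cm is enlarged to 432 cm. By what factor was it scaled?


Original length = 36 cm
Scaled length = 432 cm
Scale factor = 432 / 36
= 12

12


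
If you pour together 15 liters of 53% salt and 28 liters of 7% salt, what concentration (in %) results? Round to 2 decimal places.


Solute in mixture 1 = 53% of 15 L = 15*53/100 = 159/20 L
Solute in mixture 2 = 7% of 28 L = 28*7/100 = 49/25 L
Total solute = 159/20 + 49/25 = 991/100 L
Total volume = 15 + 28 = 43 L
Final concentration = 991/100/43 * 100 = 23.05%

23.05


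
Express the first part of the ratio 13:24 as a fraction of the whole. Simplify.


Total parts = 13 + 24 = 37
First part fraction = 13/37
Simplify: 13/37 = 13/37

13/37


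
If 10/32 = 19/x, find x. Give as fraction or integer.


Setting up: 10/32 = 19/x
Cross multiply: 10 * x = 32 * 19
10x = 608
x = 608/10
x = 304/5

304/5


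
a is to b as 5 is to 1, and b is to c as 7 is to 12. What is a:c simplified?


Given a:b = 5:1 and b:c = 7:12
Make b consistent. Multiply first ratio by 7: a:b = 35:7
Multiply second ratio by 1: b:c = 7:12
Now b = 7 in both, so a:b:c = 35:7:12
Therefore a:c = 35:12
Simplify by GCD: a:c = 35:12

35:12


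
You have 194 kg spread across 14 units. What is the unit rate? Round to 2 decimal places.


Total kg = 194
Number of units = 14
Unit rate = 194 / 14
= 13.86 kg per unit

13.86


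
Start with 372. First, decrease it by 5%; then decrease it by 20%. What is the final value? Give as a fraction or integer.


Start with 372.
Step 1: Decrease by 5%: 372 * 95/100 = 1767/5
Step 2: Decrease by 20%: 1767/5 * 80/100 = 7068/25
Final result = 7068/25

7068/25


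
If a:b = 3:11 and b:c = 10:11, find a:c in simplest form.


Given a:b = 3:11 and b:c = 10:11
Make b consistent. Multiply first ratio by 10: a:b = 30:110
Multiply second ratio by 11: b:c = 110:121
Now b = 110 in both, so a:b:c = 30:110:121
Therefore a:c = 30:121
Simplify by GCD: a:c = 30:121

30:121


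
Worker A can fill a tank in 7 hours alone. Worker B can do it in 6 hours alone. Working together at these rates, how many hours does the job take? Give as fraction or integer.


Rate of A = 1/7 job per hour
Rate of B = 1/6 job per hour
Combined rate = 1/7 + 1/6
Find common denominator: (6 + 7)/(7*6) = 13/42
Combined rate = 13/42 job per hour
Time together = 1 / (13/42) = 42/13 hours

42/13


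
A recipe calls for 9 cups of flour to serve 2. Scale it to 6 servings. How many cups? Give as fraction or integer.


Original: 9 cups for 2 servings
Target servings = 6
Scaling factor = 6/2
New amount = 9 * 6/2
= 54/2
= 27 cups

27


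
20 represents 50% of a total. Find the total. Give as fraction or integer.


Given: 20 is 50% of the whole
Set up: 20 = 50/100 * whole
whole = 20 * 100 / 50
whole = 2000 / 50
whole = 40

40


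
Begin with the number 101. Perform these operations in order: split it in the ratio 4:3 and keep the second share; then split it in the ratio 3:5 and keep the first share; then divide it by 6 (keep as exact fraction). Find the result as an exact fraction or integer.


Start with 101.
Step 1: Split 4:3, second share = 101 * 3/7 = 303/7
Step 2: Split 3:5, first share = 303/7 * 3/8 = 909/56
Step 3: Divide by 6: 909/56 / 6 = 303/112
Final result = 303/112

303/112


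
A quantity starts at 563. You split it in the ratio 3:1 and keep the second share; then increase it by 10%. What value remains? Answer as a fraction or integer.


Start with 563.
Step 1: Split 3:1, second share = 563 * 1/4 = 563/4
Step 2: Increase by 10%: 563/4 * 110/100 = 6193/40
Final result = 6193/40

6193/40


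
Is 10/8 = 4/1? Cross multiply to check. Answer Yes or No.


Cross multiply to check 10/8 = 4/1
Left cross product: 10 * 1 = 10
Right cross product: 8 * 4 = 32
10 != 32
Not equal, so proportions differ => No

No


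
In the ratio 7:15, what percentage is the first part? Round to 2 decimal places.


Total parts = 7 + 15 = 22
First part fraction = 7/22
Percentage = (7/22) * 100
= 0.318182 * 100
= 31.82%

31.82


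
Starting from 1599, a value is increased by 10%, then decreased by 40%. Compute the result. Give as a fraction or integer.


Start: 1599
Step 1: increase by 10% => multiply by 110/100
  1599 * 110/100 = 17589/10
Step 2: decrease by 40% => multiply by 60/100
  17589/10 * 60/100 = 52767/50
Final value = 52767/50

52767/50


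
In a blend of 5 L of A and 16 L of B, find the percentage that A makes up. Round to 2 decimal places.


Volume of A = 5 L
Volume of B = 16 L
Total volume = 5 + 16 = 21 L
Percentage of A = (5/21) * 100
= 23.81%

23.81


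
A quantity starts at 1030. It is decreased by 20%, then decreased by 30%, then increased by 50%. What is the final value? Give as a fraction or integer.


Start: 1030
Step 1: decrease by 20% => multiply by 80/100
  1030 * 80/100 = 824
Step 2: decrease by 30% => multiply by 70/100
  824 * 70/100 = 2884/5
Step 3: increase by 50% => multiply by 150/100
  2884/5 * 150/100 = 4326/5
Final value = 4326/5

4326/5
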